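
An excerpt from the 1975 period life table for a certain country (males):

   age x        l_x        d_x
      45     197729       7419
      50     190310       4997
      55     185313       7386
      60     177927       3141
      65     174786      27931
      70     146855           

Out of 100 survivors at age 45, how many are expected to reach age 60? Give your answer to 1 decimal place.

The relevant probability is 177927/197729 = 0.899853.
Expected number = 100 × 0.899853 = 90.0.

90.0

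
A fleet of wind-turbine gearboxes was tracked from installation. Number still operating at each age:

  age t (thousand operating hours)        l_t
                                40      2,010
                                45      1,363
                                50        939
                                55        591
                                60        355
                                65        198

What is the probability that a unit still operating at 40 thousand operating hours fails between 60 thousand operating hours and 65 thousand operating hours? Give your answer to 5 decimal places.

0.07811

This is the probability of reaching 60 but not 65, conditional on being operational at 40: (l_60 − l_65) / l_40.
= (355 − 198) / 2,010 = 157 / 2,010 = 0.078109.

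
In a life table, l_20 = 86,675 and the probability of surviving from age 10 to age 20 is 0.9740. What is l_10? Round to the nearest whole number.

l_10 = l_20 / p = 86,675 / 0.9740 = 88989.

88989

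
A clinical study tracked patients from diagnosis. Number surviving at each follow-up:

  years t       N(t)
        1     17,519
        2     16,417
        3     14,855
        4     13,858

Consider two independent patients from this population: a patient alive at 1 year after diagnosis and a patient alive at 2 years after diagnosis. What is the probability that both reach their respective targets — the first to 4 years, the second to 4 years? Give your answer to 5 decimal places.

p₁ = N(4)/N(1) = 13,858/17,519 = 0.791027; p₂ = N(4)/N(2) = 13,858/16,417 = 0.844125.
P(both) = p₁ × p₂ = 0.791027 × 0.844125 = 0.667726.

0.66773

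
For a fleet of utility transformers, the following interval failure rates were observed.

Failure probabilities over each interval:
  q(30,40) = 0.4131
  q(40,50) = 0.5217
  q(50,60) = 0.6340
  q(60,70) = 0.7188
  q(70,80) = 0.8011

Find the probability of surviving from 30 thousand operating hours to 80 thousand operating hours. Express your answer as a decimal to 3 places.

The overall survival probability is (1 − 0.4131) × (1 − 0.5217) × (1 − 0.6340) × (1 − 0.7188) × (1 − 0.8011).
= 0.5869 × 0.4783 × 0.3660 × 0.2812 × 0.1989 = 0.005746.

0.006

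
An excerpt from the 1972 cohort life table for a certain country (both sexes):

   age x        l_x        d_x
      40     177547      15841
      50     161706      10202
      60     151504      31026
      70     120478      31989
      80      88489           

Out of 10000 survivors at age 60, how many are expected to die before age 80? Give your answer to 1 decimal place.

The relevant probability is 1 − 88489/151504 = 0.415930.
Expected number = 10000 × 0.415930 = 4159.3.

4159.3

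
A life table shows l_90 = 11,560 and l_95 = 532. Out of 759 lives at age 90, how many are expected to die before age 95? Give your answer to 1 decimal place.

724.1

The relevant probability is 1 − 532/11,560 = 0.953979.
Expected number = 759 × 0.953979 = 724.1.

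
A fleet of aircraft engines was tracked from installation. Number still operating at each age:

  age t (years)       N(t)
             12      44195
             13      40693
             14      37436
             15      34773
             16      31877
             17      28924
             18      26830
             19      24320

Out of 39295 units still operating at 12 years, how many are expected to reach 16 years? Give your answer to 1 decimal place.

28342.7

The relevant probability is 31877/44195 = 0.721281.
Expected number = 39295 × 0.721281 = 28342.7.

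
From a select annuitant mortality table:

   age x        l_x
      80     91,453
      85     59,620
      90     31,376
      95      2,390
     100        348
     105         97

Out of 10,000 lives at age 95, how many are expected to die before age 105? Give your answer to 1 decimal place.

9594.1

The relevant probability is 1 − 97/2,390 = 0.959414.
Expected number = 10,000 × 0.959414 = 9594.1.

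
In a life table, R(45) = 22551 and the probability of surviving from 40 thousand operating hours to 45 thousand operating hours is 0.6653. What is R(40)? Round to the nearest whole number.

33896

R(40) = R(45) / p = 22551 / 0.6653 = 33896.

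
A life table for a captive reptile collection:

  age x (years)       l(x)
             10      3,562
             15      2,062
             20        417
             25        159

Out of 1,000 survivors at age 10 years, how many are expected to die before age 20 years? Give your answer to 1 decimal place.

882.9

The relevant probability is 1 − 417/3,562 = 0.882931.
Expected number = 1,000 × 0.882931 = 882.9.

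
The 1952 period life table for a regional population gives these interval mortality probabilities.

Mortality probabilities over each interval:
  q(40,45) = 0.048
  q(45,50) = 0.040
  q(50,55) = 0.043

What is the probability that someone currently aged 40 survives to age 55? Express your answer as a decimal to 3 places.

The overall survival probability is (1 − 0.048) × (1 − 0.040) × (1 − 0.043).
= 0.952 × 0.960 × 0.957 = 0.874621.

0.875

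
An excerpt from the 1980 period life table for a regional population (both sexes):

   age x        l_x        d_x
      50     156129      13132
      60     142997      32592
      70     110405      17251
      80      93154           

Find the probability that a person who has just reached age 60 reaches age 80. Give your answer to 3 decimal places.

0.651

We want 20p60 = l_80/l_60.
The conditional survival probability is l_80/l_60 = 93154/142997 = 0.651440.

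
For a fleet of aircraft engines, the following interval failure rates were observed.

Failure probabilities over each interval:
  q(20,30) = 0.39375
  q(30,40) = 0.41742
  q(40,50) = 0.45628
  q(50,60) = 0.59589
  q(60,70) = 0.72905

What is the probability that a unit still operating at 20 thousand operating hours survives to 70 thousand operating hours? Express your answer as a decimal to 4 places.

Survival from 20 to 70 is the product of surviving each interval: (1 − 0.39375) × (1 − 0.41742) × (1 − 0.45628) × (1 − 0.59589) × (1 − 0.72905).
= 0.60625 × 0.58258 × 0.54372 × 0.40411 × 0.27095 = 0.021027.

0.0210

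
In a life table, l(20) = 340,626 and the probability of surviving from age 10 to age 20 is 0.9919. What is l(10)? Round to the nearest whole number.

343408

l(10) = l(20) / p = 340,626 / 0.9919 = 343408.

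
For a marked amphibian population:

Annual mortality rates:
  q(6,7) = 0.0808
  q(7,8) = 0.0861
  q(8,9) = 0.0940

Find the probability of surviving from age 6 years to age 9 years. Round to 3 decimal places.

0.761

P(survive 6→9) = (1 − 0.0808) × (1 − 0.0861) × (1 − 0.0940).
= 0.9192 × 0.9139 × 0.9060 = 0.761092.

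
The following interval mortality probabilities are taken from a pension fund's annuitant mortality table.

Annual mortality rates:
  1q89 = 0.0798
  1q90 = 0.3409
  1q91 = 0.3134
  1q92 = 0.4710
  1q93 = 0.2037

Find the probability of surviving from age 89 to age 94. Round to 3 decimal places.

0.175

Survival from 89 to 94 is the product of surviving each interval: (1 − 0.0798) × (1 − 0.3409) × (1 − 0.3134) × (1 − 0.4710) × (1 − 0.2037).
= 0.9202 × 0.6591 × 0.6866 × 0.5290 × 0.7963 = 0.175416.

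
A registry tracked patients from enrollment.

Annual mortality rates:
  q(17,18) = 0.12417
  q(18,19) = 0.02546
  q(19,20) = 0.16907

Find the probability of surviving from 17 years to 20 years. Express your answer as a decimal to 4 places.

0.7092

The overall survival probability is (1 − 0.12417) × (1 − 0.02546) × (1 − 0.16907).
= 0.87583 × 0.97454 × 0.83093 = 0.709225.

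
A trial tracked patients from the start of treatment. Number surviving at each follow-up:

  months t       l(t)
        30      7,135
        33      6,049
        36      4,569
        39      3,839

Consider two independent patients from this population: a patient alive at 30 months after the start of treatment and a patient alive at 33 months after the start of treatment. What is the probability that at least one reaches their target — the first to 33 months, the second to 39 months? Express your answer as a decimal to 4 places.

0.9444

p₁ = l(33)/l(30) = 6,049/7,135 = 0.847793; p₂ = l(39)/l(33) = 3,839/6,049 = 0.634650.
P(at least one) = 1 − (1−p₁)(1−p₂) = 1 − 0.152207 × 0.365350 = 0.944391.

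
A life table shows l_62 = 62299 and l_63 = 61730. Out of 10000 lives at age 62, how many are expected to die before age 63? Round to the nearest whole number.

91

The relevant probability is 1 − 61730/62299 = 0.009133.
Expected number = 10000 × 0.009133 = 91.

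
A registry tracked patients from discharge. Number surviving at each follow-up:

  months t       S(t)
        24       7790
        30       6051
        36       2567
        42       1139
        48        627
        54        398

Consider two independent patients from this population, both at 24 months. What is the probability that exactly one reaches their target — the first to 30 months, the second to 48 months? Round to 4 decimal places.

0.7322

p₁ = S(30)/S(24) = 6051/7790 = 0.776765; p₂ = S(48)/S(24) = 627/7790 = 0.080488.
P(exactly one) = p₁(1−p₂) + (1−p₁)p₂ = 0.714245 + 0.017968 = 0.732212.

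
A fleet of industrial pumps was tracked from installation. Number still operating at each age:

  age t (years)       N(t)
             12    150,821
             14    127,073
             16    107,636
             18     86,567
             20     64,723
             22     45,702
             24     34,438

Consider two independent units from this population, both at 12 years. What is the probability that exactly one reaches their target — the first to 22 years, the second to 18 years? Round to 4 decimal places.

p₁ = N(22)/N(12) = 45,702/150,821 = 0.303021; p₂ = N(18)/N(12) = 86,567/150,821 = 0.573972.
P(exactly one) = p₁(1−p₂) + (1−p₁)p₂ = 0.129095 + 0.400046 = 0.529142.

0.5291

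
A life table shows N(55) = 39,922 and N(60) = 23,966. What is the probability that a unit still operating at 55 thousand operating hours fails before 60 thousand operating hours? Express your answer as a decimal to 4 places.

0.3997

P(fail before 60 | operational at 55) = 1 − N(60)/N(55) = 1 − 23,966/39,922 = (15,956)/39,922 = 0.399679.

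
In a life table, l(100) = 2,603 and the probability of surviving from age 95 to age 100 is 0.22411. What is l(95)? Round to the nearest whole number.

11615

l(95) = l(100) / p = 2,603 / 0.22411 = 11615.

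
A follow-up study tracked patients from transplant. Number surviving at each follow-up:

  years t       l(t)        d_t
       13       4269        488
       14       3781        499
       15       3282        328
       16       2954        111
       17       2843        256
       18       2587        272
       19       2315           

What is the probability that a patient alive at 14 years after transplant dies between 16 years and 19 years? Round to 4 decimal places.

This is the probability of reaching 16 but not 19, conditional on being alive at 14: (l(16) − l(19)) / l(14).
= (2954 − 2315) / 3781 = 639 / 3781 = 0.169003.

0.1690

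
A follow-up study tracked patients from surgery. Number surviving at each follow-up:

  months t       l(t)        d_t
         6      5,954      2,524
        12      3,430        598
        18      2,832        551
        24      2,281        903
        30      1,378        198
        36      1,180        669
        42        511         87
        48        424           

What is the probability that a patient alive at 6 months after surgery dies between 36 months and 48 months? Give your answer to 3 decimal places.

0.127

This is the probability of reaching 36 but not 48, conditional on being alive at 6: (l(36) − l(48)) / l(6).
= (1,180 − 424) / 5,954 = 756 / 5,954 = 0.126973.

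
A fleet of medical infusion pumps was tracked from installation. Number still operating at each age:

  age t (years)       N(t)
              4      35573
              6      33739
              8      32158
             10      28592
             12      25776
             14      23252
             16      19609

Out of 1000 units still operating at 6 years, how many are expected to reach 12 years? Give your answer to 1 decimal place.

764.0

The relevant probability is 25776/33739 = 0.763982.
Expected number = 1000 × 0.763982 = 764.0.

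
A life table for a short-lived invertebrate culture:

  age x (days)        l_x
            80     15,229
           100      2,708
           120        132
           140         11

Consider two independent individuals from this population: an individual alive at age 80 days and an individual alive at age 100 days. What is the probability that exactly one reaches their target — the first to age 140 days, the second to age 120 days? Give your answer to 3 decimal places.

0.049

p₁ = l_140/l_80 = 11/15,229 = 0.000722; p₂ = l_120/l_100 = 132/2,708 = 0.048744.
P(exactly one) = p₁(1−p₂) + (1−p₁)p₂ = 0.000687 + 0.048709 = 0.049396.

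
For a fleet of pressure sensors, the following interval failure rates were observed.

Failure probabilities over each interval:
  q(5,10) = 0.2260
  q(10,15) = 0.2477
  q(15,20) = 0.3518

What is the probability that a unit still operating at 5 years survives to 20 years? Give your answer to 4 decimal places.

0.3774

Chaining the interval survival probabilities: (1 − 0.2260) × (1 − 0.2477) × (1 − 0.3518).
= 0.7740 × 0.7523 × 0.6482 = 0.377434.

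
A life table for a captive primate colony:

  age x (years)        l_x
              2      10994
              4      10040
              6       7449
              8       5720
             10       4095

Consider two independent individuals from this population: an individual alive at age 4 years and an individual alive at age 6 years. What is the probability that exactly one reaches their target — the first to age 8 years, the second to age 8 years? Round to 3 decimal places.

0.463

p₁ = l_8/l_4 = 5720/10040 = 0.569721; p₂ = l_8/l_6 = 5720/7449 = 0.767888.
P(exactly one) = p₁(1−p₂) + (1−p₁)p₂ = 0.132239 + 0.330406 = 0.462645.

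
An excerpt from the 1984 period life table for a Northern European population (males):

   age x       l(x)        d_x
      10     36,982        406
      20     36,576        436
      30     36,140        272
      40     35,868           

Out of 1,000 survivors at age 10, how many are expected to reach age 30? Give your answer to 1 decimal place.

The relevant probability is 36,140/36,982 = 0.977232.
Expected number = 1,000 × 0.977232 = 977.2.

977.2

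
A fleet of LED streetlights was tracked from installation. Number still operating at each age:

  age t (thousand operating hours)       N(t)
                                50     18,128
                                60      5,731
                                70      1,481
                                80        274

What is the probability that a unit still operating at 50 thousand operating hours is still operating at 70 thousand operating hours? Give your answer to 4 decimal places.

0.0817

The conditional survival probability is N(70)/N(50) = 1,481/18,128 = 0.081697.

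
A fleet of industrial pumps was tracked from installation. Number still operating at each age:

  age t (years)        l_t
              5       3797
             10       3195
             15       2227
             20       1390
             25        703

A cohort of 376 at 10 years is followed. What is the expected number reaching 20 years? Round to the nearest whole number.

164

The relevant probability is 1390/3195 = 0.435055.
Expected number = 376 × 0.435055 = 164.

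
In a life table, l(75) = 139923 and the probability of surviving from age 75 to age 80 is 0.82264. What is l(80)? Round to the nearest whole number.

l(80) = l(75) × p = 139923 × 0.82264 = 115106.

115106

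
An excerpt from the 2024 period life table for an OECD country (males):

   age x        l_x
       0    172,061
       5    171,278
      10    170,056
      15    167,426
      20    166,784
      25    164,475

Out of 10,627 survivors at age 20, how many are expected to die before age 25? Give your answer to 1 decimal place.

The relevant probability is 1 − 164,475/166,784 = 0.013844.
Expected number = 10,627 × 0.013844 = 147.1.

147.1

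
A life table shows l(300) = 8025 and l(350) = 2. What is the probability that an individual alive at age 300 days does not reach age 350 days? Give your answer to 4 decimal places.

0.9998

P(die before 350 | alive at 300) = 1 − l(350)/l(300) = 1 − 2/8025 = (8023)/8025 = 0.999751.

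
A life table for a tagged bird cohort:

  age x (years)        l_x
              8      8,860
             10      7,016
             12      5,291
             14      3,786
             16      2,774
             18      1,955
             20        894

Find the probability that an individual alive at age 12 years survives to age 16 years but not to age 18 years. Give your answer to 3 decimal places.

This is the probability of reaching 16 but not 18, conditional on being alive at 12: (l_16 − l_18) / l_12.
= (2,774 − 1,955) / 5,291 = 819 / 5,291 = 0.154791.

0.155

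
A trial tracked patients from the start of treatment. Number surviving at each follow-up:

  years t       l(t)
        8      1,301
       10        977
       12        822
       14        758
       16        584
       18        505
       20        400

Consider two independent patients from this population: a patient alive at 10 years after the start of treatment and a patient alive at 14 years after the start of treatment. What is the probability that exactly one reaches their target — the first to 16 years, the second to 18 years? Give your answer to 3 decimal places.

p₁ = l(16)/l(10) = 584/977 = 0.597748; p₂ = l(18)/l(14) = 505/758 = 0.666227.
P(exactly one) = p₁(1−p₂) + (1−p₁)p₂ = 0.199512 + 0.267991 = 0.467503.

0.468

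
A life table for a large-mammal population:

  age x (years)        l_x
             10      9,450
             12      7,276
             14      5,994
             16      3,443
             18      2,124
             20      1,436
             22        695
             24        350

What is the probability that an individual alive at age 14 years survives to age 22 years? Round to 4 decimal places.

0.1159

The conditional survival probability is l_22/l_14 = 695/5,994 = 0.115949.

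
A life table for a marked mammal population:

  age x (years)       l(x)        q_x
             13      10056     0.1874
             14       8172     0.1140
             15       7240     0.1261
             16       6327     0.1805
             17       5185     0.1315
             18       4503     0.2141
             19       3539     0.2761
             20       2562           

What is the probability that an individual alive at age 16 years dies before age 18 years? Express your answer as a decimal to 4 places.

P(die before 18 | alive at 16) = 1 − l(18)/l(16) = 1 − 4503/6327 = (1824)/6327 = 0.288288.

0.2883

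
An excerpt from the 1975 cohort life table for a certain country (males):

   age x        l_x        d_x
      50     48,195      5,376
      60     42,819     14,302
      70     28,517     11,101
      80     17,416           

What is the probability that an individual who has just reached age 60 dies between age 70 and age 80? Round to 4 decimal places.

0.2593

We want 10|10q60 = (l_70 − l_80)/l_60.
This is the probability of reaching 70 but not 80, conditional on being alive at 60: (l_70 − l_80) / l_60.
= (28,517 − 17,416) / 42,819 = 11,101 / 42,819 = 0.259254.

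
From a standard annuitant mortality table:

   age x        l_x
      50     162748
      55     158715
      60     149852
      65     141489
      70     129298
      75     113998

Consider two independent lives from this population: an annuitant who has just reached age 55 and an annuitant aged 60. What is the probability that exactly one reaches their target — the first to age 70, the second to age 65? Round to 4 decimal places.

p₁ = l_70/l_55 = 129298/158715 = 0.814655; p₂ = l_65/l_60 = 141489/149852 = 0.944192.
P(exactly one) = p₁(1−p₂) + (1−p₁)p₂ = 0.045464 + 0.175001 = 0.220466.

0.2205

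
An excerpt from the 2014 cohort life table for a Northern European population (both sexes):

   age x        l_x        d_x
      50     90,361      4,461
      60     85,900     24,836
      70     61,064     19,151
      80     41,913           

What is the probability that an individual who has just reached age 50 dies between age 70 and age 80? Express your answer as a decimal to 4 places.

We want 20|10q50 = (l_70 − l_80)/l_50.
This is the probability of reaching 70 but not 80, conditional on being alive at 50: (l_70 − l_80) / l_50.
= (61,064 − 41,913) / 90,361 = 19,151 / 90,361 = 0.211939.

0.2119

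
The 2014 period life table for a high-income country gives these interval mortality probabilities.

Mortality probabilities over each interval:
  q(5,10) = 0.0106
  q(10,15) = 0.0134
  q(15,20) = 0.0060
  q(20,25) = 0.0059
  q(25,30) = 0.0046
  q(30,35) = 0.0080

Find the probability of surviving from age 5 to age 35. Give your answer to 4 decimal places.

Survival from 5 to 35 is the product of surviving each interval: (1 − 0.0106) × (1 − 0.0134) × (1 − 0.0060) × (1 − 0.0059) × (1 − 0.0046) × (1 − 0.0080).
= 0.9894 × 0.9866 × 0.9940 × 0.9941 × 0.9954 × 0.9920 = 0.952443.

0.9524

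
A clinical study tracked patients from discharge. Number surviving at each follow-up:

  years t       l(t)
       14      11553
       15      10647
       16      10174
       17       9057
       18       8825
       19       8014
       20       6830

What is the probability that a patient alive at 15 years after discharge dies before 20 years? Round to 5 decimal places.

0.35850

P(die before 20 | alive at 15) = 1 − l(20)/l(15) = 1 − 6830/10647 = (3817)/10647 = 0.358505.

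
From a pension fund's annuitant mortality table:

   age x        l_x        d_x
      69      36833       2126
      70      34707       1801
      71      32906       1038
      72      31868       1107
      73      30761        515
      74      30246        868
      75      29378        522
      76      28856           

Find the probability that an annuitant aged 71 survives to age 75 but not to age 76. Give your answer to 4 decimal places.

We want 4|1q71 = (l_75 − l_76)/l_71.
This is the probability of reaching 75 but not 76, conditional on being alive at 71: (l_75 − l_76) / l_71.
= (29378 − 28856) / 32906 = 522 / 32906 = 0.015863.

0.0159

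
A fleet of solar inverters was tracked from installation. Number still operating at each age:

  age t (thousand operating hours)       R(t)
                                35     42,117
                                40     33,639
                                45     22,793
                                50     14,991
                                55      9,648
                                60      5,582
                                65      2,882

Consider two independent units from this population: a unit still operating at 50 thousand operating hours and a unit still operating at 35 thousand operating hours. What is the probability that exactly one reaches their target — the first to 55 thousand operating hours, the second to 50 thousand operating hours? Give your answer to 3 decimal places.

0.541

p₁ = R(55)/R(50) = 9,648/14,991 = 0.643586; p₂ = R(50)/R(35) = 14,991/42,117 = 0.355937.
P(exactly one) = p₁(1−p₂) + (1−p₁)p₂ = 0.414510 + 0.126861 = 0.541371.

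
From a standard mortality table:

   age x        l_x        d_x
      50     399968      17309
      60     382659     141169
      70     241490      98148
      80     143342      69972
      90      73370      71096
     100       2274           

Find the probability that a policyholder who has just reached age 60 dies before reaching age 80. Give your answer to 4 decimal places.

0.6254

P(die before 80 | alive at 60) = 1 − l_80/l_60 = 1 − 143342/382659 = (239317)/382659 = 0.625405.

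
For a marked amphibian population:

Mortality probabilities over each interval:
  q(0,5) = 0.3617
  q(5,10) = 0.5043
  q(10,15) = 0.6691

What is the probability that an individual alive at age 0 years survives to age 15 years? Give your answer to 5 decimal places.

0.10470

Survival from 0 to 15 is the product of surviving each interval: (1 − 0.3617) × (1 − 0.5043) × (1 − 0.6691).
= 0.6383 × 0.4957 × 0.3309 = 0.104699.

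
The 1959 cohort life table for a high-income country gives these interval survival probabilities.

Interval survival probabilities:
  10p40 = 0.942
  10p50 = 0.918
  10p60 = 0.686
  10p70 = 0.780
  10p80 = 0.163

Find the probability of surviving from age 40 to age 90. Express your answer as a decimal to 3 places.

0.075

Chaining the interval survival probabilities: 0.942 × 0.918 × 0.686 × 0.780 × 0.163.
= 0.075422.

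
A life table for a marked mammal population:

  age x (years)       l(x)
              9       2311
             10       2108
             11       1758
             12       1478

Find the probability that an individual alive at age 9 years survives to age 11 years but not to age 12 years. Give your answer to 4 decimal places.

This is the probability of reaching 11 but not 12, conditional on being alive at 9: (l(11) − l(12)) / l(9).
= (1758 − 1478) / 2311 = 280 / 2311 = 0.121160.

0.1212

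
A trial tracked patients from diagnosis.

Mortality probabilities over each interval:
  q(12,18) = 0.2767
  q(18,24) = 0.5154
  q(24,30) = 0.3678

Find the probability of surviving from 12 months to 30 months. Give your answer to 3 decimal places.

Chaining the interval survival probabilities: (1 − 0.2767) × (1 − 0.5154) × (1 − 0.3678).
= 0.7233 × 0.4846 × 0.6322 = 0.221593.

0.222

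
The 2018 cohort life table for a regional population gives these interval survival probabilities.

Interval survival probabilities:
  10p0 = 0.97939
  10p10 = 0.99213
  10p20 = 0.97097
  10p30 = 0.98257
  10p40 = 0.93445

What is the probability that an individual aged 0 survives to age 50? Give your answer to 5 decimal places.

50p0 = 0.97939 × 0.99213 × 0.97097 × 0.98257 × 0.93445.
= 0.866263.

0.86626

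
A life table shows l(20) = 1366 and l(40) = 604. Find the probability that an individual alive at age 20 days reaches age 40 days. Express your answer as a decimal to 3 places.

0.442

The conditional survival probability is l(40)/l(20) = 604/1366 = 0.442167.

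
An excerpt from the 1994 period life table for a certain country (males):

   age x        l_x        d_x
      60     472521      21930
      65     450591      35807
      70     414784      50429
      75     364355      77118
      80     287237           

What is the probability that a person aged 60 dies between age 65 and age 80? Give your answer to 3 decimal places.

This is the probability of reaching 65 but not 80, conditional on being alive at 60: (l_65 − l_80) / l_60.
= (450591 − 287237) / 472521 = 163354 / 472521 = 0.345707.

0.346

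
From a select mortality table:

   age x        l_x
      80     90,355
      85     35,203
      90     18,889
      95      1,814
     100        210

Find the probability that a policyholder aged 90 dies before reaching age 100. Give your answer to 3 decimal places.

0.989

P(die before 100 | alive at 90) = 1 − l_100/l_90 = 1 − 210/18,889 = (18,679)/18,889 = 0.988882.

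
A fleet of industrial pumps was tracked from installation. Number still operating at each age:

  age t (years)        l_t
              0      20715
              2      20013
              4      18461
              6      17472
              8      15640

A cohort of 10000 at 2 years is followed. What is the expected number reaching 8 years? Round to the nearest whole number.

7815

The relevant probability is 15640/20013 = 0.781492.
Expected number = 10000 × 0.781492 = 7815.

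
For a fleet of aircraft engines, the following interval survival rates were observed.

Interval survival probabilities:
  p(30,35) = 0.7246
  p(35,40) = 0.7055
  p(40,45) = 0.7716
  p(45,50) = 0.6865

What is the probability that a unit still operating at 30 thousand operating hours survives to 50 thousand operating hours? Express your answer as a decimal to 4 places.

0.2708

Survival from 30 to 50 is the product of surviving each interval: 0.7246 × 0.7055 × 0.7716 × 0.6865.
= 0.270787.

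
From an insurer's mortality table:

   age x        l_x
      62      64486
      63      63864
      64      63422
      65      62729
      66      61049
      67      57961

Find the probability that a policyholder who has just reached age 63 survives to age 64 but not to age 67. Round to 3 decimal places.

0.086

We want 1|3q63 = (l_64 − l_67)/l_63.
This is the probability of reaching 64 but not 67, conditional on being alive at 63: (l_64 − l_67) / l_63.
= (63422 − 57961) / 63864 = 5461 / 63864 = 0.085510.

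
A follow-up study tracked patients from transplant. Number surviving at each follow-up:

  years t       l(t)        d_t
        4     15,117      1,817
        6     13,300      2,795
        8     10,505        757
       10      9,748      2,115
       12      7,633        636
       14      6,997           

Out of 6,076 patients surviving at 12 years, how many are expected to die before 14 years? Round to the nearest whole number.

The relevant probability is 1 − 6,997/7,633 = 0.083322.
Expected number = 6,076 × 0.083322 = 506.

506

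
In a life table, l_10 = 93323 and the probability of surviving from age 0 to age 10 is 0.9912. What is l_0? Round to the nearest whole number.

94152

l_0 = l_10 / p = 93323 / 0.9912 = 94152.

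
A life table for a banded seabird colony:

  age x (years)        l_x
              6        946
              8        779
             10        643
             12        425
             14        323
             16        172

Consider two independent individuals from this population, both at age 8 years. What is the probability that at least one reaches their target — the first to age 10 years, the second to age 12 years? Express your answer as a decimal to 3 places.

0.921

p₁ = l_10/l_8 = 643/779 = 0.825417; p₂ = l_12/l_8 = 425/779 = 0.545571.
P(at least one) = 1 − (1−p₁)(1−p₂) = 1 − 0.174583 × 0.454429 = 0.920664.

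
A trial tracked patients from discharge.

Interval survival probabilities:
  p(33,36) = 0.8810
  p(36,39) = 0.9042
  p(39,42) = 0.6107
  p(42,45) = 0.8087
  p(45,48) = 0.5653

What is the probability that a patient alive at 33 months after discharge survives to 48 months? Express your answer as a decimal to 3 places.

0.222

P(survive 33→48) = 0.8810 × 0.9042 × 0.6107 × 0.8087 × 0.5653.
= 0.222400.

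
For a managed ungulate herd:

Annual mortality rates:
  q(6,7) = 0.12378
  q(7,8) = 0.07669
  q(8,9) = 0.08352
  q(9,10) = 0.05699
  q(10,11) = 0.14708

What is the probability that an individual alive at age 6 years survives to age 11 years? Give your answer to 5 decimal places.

0.59636

The overall survival probability is (1 − 0.12378) × (1 − 0.07669) × (1 − 0.08352) × (1 − 0.05699) × (1 − 0.14708).
= 0.87622 × 0.92331 × 0.91648 × 0.94301 × 0.85292 = 0.596360.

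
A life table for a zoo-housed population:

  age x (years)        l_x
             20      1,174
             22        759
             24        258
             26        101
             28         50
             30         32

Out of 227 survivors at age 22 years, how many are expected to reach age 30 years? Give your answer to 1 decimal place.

The relevant probability is 32/759 = 0.042161.
Expected number = 227 × 0.042161 = 9.6.

9.6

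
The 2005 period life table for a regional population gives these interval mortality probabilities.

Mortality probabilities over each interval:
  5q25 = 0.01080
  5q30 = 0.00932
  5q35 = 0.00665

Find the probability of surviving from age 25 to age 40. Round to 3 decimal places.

Survival from 25 to 40 is the product of surviving each interval: (1 − 0.01080) × (1 − 0.00932) × (1 − 0.00665).
= 0.98920 × 0.99068 × 0.99335 = 0.973464.

0.973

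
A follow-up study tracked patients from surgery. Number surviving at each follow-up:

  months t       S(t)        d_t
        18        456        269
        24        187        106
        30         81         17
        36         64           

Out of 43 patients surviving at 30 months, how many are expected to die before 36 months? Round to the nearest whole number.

The relevant probability is 1 − 64/81 = 0.209877.
Expected number = 43 × 0.209877 = 9.

9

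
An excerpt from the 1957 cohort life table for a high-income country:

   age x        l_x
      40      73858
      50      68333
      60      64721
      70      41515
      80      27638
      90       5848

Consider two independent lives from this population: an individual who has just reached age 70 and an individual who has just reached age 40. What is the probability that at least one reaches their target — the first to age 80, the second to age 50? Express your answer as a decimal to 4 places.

0.9750

p₁ = l_80/l_70 = 27638/41515 = 0.665735; p₂ = l_50/l_40 = 68333/73858 = 0.925194.
P(at least one) = 1 − (1−p₁)(1−p₂) = 1 − 0.334265 × 0.074806 = 0.974995.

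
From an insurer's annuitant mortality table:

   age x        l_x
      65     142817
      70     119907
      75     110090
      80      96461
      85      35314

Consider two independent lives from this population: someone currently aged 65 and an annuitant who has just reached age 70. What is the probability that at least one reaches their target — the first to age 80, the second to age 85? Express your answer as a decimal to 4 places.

p₁ = l_80/l_65 = 96461/142817 = 0.675417; p₂ = l_85/l_70 = 35314/119907 = 0.294512.
P(at least one) = 1 − (1−p₁)(1−p₂) = 1 − 0.324583 × 0.705488 = 0.771011.

0.7710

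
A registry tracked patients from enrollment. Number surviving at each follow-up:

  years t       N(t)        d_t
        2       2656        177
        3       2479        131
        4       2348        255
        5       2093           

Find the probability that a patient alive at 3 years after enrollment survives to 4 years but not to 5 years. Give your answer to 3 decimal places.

0.103

This is the probability of reaching 4 but not 5, conditional on being alive at 3: (N(4) − N(5)) / N(3).
= (2348 − 2093) / 2479 = 255 / 2479 = 0.102864.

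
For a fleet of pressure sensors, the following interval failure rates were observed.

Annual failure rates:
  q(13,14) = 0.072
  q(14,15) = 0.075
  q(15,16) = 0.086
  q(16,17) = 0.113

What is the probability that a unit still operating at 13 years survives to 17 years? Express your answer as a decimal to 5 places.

Survival from 13 to 17 is the product of surviving each interval: (1 − 0.072) × (1 − 0.075) × (1 − 0.086) × (1 − 0.113).
= 0.928 × 0.925 × 0.914 × 0.887 = 0.695920.

0.69592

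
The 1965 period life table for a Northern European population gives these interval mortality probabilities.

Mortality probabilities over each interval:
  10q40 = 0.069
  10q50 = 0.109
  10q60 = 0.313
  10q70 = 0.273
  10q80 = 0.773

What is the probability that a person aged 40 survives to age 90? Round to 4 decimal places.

0.0940

Survival from 40 to 90 is the product of surviving each interval: (1 − 0.069) × (1 − 0.109) × (1 − 0.313) × (1 − 0.273) × (1 − 0.773).
= 0.931 × 0.891 × 0.687 × 0.727 × 0.227 = 0.094047.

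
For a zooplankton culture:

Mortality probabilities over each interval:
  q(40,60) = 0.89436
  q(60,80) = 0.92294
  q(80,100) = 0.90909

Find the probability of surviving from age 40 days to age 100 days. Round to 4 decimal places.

0.0007

P(survive 40→100) = (1 − 0.89436) × (1 − 0.92294) × (1 − 0.90909).
= 0.10564 × 0.07706 × 0.09091 = 0.000740.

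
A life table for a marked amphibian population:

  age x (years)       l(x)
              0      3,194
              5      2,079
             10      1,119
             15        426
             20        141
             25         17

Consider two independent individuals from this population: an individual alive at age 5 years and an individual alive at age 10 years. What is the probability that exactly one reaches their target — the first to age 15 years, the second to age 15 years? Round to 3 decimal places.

p₁ = l(15)/l(5) = 426/2,079 = 0.204906; p₂ = l(15)/l(10) = 426/1,119 = 0.380697.
P(exactly one) = p₁(1−p₂) + (1−p₁)p₂ = 0.126899 + 0.302690 = 0.429589.

0.430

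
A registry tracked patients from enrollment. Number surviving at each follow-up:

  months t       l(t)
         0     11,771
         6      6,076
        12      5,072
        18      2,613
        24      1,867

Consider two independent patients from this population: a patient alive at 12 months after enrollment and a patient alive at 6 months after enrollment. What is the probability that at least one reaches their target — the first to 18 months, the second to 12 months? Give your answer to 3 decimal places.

0.920

p₁ = l(18)/l(12) = 2,613/5,072 = 0.515181; p₂ = l(12)/l(6) = 5,072/6,076 = 0.834760.
P(at least one) = 1 − (1−p₁)(1−p₂) = 1 − 0.484819 × 0.165240 = 0.919889.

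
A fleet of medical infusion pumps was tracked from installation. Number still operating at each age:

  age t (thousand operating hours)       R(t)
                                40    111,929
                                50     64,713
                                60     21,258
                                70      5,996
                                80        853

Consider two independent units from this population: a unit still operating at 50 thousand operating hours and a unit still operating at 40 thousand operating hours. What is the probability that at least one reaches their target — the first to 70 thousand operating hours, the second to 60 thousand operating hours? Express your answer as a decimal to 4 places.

p₁ = R(70)/R(50) = 5,996/64,713 = 0.092655; p₂ = R(60)/R(40) = 21,258/111,929 = 0.189924.
P(at least one) = 1 − (1−p₁)(1−p₂) = 1 − 0.907345 × 0.810076 = 0.264982.

0.2650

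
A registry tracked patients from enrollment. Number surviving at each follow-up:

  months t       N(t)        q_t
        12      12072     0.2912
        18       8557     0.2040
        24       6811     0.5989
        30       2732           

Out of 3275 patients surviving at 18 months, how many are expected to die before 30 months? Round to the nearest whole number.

2229

The relevant probability is 1 − 2732/8557 = 0.680729.
Expected number = 3275 × 0.680729 = 2229.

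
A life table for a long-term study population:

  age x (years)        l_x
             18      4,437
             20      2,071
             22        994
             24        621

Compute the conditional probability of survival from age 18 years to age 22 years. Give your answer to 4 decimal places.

The conditional survival probability is l_22/l_18 = 994/4,437 = 0.224025.

0.2240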